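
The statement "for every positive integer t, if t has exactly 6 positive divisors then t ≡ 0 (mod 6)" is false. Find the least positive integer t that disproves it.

t = 20

A counterexample is any positive integer t such that t has exactly 6 positive divisors but the claim fails; we check each in order.
For t = 12, 18 the conclusion holds.
t = 20: τ(20) = 6; 20 ≡ 2 (mod 6).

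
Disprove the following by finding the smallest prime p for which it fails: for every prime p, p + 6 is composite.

p = 5

Check each prime p in order until p + 6 is prime.
For p = 2, 3 the conclusion holds.
p = 5: p + 6 = 11, prime — not composite.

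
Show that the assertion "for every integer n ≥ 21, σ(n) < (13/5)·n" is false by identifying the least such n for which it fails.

n = 60

A counterexample is any integer n ≥ 21 such that the claim fails; we check each in order.
For n = 21, 22, 23, 24, …, 57, 58, 59 the conclusion holds.
n = 60: σ(60) = 168; 168 ≥ 156.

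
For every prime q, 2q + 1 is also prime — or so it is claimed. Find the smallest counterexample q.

We need the least prime q for which 2q + 1 is not prime.
For q = 2, 3, 5 the conclusion holds.
q = 7: 2q + 1 = 15 = 3 × 5, not prime.
Thus q = 7 disproves the claim, and no smaller q works.

q = 7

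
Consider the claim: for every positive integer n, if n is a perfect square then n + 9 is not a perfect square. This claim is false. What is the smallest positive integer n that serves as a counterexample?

A counterexample is any positive integer n such that n is a perfect square but n + 9 is a perfect square; we check each in order.
n = 1: 1 + 9 = 10, not a perfect square.
n = 4: 4 + 9 = 13, not a perfect square.
n = 9: 9 + 9 = 18, not a perfect square.
n = 16: 16 = 4² and 16 + 9 = 25 = 5².

n = 16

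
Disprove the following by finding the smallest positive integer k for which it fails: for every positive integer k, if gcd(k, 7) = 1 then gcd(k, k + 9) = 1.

k = 3

We need the least positive integer k for which gcd(k, 7) = 1 but gcd(k, k + 9) > 1.
For k = 1, 2 the conclusion holds.
k = 3: gcd(3, 12) = 3.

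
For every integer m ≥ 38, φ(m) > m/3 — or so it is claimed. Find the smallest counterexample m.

m = 42

We need the least integer m ≥ 38 for which the claim fails.
For m = 38, 39, 40, 41 the conclusion holds.
m = 42: φ(42) = 12 and 42/3 = 14, so φ(42) ≤ 42/3.
Hence m = 42 is a counterexample.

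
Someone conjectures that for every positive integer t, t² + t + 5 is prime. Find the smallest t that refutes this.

t = 4

t = 1: t² + t + 5 = 7, prime.
t = 2: t² + t + 5 = 11, prime.
t = 3: t² + t + 5 = 17, prime.
t = 4: t² + t + 5 = 25 = 5 × 5, composite.
Hence t = 4 is a counterexample.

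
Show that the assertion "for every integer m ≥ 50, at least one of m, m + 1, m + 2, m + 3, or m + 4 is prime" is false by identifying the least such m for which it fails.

m = 54

We need the least integer m ≥ 50 for which m, m + 1, m + 2, m + 3, m + 4 are all composite.
m = 50: 53 is prime.
m = 51: 53 is prime.
m = 52: 53 is prime.
m = 53: 53 is prime.
m = 54: 54 = 2 × 27; 55 = 5 × 11; 56 = 2 × 28; 57 = 3 × 19; 58 = 2 × 29 — all composite.
Hence m = 54 is a counterexample.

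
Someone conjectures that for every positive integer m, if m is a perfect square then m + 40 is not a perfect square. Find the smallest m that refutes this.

For m = 1, 4 the conclusion holds.
m = 9: 9 = 3² and 9 + 40 = 49 = 7².

m = 9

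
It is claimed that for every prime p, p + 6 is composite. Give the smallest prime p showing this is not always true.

p = 5

p = 2: p + 6 = 8 = 2 × 4, composite.
p = 3: p + 6 = 9 = 3 × 3, composite.
p = 5: p + 6 = 11, prime — not composite.
Thus p = 5 disproves the claim, and no smaller p works.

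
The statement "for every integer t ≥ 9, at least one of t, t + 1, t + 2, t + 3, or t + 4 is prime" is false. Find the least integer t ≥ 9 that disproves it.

For t = 9, 10, 11, 12, …, 21, 22, 23 the conclusion holds.
t = 24: 24 = 2 × 12; 25 = 5 × 5; 26 = 2 × 13; 27 = 3 × 9; 28 = 2 × 14 — all composite.

t = 24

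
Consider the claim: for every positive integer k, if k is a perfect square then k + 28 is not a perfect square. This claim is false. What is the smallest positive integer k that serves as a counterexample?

A counterexample is any positive integer k such that k is a perfect square but k + 28 is a perfect square; we check each in order.
k = 1: 1 + 28 = 29, not a perfect square.
k = 4: 4 + 28 = 32, not a perfect square.
k = 9: 9 + 28 = 37, not a perfect square.
k = 16: 16 + 28 = 44, not a perfect square.
k = 25: 25 + 28 = 53, not a perfect square.
k = 36: 36 = 6² and 36 + 28 = 64 = 8².
Hence k = 36 is a counterexample.

k = 36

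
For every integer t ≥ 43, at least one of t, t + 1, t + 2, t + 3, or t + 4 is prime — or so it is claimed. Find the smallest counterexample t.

t = 48

Check each integer t ≥ 43 in order until t, t + 1, t + 2, t + 3, t + 4 are all composite.
t = 43: 43 is prime.
t = 44: 47 is prime.
t = 45: 47 is prime.
t = 46: 47 is prime.
t = 47: 47 is prime.
t = 48: 48 = 2 × 24; 49 = 7 × 7; 50 = 2 × 25; 51 = 3 × 17; 52 = 2 × 26 — all composite.
Hence t = 48 is a counterexample.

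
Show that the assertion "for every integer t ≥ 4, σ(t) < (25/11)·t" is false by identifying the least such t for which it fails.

t = 12

We need the least integer t ≥ 4 for which the claim fails.
t = 4: σ(4) = 7; 7 < 100/11.
t = 5: σ(5) = 6; 6 < 125/11.
t = 6: σ(6) = 12; 12 < 150/11.
t = 7: σ(7) = 8; 8 < 175/11.
t = 8: σ(8) = 15; 15 < 200/11.
t = 9: σ(9) = 13; 13 < 225/11.
t = 10: σ(10) = 18; 18 < 250/11.
t = 11: σ(11) = 12; 12 < 25.
t = 12: σ(12) = 28; 28 ≥ 300/11.
Thus t = 12 disproves the claim, and no smaller t works.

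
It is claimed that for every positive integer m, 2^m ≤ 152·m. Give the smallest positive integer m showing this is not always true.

The first 10 eligible values, up to m = 10, all satisfy the conclusion.
m = 11: 2^m = 2048 and 152·m = 1672, so 2048 > 1672.
So m = 11 is the smallest counterexample.

m = 11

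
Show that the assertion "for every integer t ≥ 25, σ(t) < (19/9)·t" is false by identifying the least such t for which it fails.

t = 30

We need the least integer t ≥ 25 for which the claim fails.
The first 5 eligible values, up to t = 29, all satisfy the conclusion.
t = 30: σ(30) = 72; 72 ≥ 190/3.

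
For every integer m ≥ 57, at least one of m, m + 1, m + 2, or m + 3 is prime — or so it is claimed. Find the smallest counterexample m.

m = 62

Check each integer m ≥ 57 in order until m, m + 1, m + 2, m + 3 are all composite.
The first 5 eligible values, up to m = 61, all satisfy the conclusion.
m = 62: 62 = 2 × 31; 63 = 3 × 21; 64 = 2 × 32; 65 = 5 × 13 — all composite.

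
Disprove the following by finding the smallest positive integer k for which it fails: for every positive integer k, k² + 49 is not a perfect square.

For k = 1, 2, 3, 4, …, 21, 22, 23 the conclusion holds.
k = 24: 24² + 49 = 625 = 25², a perfect square.
Thus k = 24 disproves the claim, and no smaller k works.

k = 24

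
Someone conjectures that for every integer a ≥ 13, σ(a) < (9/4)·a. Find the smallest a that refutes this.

a = 24

A counterexample is any integer a ≥ 13 such that the claim fails; we check each in order.
The first 11 eligible values, up to a = 23, all satisfy the conclusion.
a = 24: σ(24) = 60; 60 ≥ 54.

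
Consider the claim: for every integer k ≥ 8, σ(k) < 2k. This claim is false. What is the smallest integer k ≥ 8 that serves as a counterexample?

k = 8: σ(8) = 15; 15 < 16.
k = 9: σ(9) = 13; 13 < 18.
k = 10: σ(10) = 18; 18 < 20.
k = 11: σ(11) = 12; 12 < 22.
k = 12: σ(12) = 28; 28 ≥ 24.

k = 12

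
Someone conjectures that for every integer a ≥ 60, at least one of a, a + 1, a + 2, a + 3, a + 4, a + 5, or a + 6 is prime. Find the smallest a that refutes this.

A counterexample is any integer a ≥ 60 such that a, a + 1, a + 2, a + 3, a + 4, a + 5, a + 6 are all composite; we check each in order.
The first 30 eligible values, up to a = 89, all satisfy the conclusion.
a = 90: 90 = 2 × 45; 91 = 7 × 13; 92 = 2 × 46; 93 = 3 × 31; 94 = 2 × 47; 95 = 5 × 19; 96 = 2 × 48 — all composite.

a = 90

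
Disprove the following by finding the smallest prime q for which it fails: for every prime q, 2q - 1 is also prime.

Check each prime q in order until 2q - 1 is not prime.
For q = 2, 3 the conclusion holds.
q = 5: 2q - 1 = 9 = 3 × 3, not prime.

q = 5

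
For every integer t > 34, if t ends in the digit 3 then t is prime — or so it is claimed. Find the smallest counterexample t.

We need the least integer t > 34 for which t ends in the digit 3 but t is not prime.
t = 43: 43 ends in 3 and is prime.
t = 53: 53 ends in 3 and is prime.
t = 63: 63 ends in 3; 63 = 3 × 21, composite.
Hence t = 63 is a counterexample.

t = 63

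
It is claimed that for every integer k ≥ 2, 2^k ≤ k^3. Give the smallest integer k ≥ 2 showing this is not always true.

k = 10

A counterexample is any integer k ≥ 2 such that 2^k > k^3; we check each in order.
The first 8 eligible values, up to k = 9, all satisfy the conclusion.
k = 10: 2^k = 1024 and k^3 = 1000, so 1024 > 1000.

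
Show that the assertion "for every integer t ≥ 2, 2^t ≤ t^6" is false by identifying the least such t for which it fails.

t = 30

For t = 2, 3, 4, 5, …, 27, 28, 29 the conclusion holds.
t = 30: 2^t = 1073741824 and t^6 = 729000000, so 1073741824 > 729000000.
Hence t = 30 is a counterexample.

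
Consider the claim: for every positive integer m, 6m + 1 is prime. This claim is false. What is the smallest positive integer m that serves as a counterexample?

We need the least positive integer m for which 6m + 1 is not prime.
m = 1: 6m + 1 = 7, prime.
m = 2: 6m + 1 = 13, prime.
m = 3: 6m + 1 = 19, prime.
m = 4: 6m + 1 = 25 = 5 × 5, composite.
Thus m = 4 disproves the claim, and no smaller m works.

m = 4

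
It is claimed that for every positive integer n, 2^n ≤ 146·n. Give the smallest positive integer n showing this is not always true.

A counterexample is any positive integer n such that 2^n > 146·n; we check each in order.
The first 10 eligible values, up to n = 10, all satisfy the conclusion.
n = 11: 2^n = 2048 and 146·n = 1606, so 2048 > 1606.

n = 11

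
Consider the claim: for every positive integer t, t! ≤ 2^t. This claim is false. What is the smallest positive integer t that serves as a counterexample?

Check each positive integer t in order until t! > 2^t.
t = 1: t! = 1 and 2^t = 2, so 1 ≤ 2.
t = 2: t! = 2 and 2^t = 4, so 2 ≤ 4.
t = 3: t! = 6 and 2^t = 8, so 6 ≤ 8.
t = 4: t! = 24 and 2^t = 16, so 24 > 16.
So t = 4 is the smallest counterexample.

t = 4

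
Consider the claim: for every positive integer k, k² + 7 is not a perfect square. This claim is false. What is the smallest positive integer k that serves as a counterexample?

k = 3

Check each positive integer k in order until k² + 7 is a perfect square.
k = 1: 1² + 7 = 8, not a perfect square.
k = 2: 2² + 7 = 11, not a perfect square.
k = 3: 3² + 7 = 16 = 4², a perfect square.
Thus k = 3 disproves the claim, and no smaller k works.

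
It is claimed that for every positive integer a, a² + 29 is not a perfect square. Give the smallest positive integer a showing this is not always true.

a = 14

We need the least positive integer a for which a² + 29 is a perfect square.
The first 13 eligible values, up to a = 13, all satisfy the conclusion.
a = 14: 14² + 29 = 225 = 15², a perfect square.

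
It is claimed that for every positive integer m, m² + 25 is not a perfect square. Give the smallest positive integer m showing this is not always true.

m = 12

We need the least positive integer m for which m² + 25 is a perfect square.
The first 11 eligible values, up to m = 11, all satisfy the conclusion.
m = 12: 12² + 25 = 169 = 13², a perfect square.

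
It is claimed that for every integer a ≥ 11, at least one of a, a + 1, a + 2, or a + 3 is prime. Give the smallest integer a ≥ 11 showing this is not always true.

a = 24

Check each integer a ≥ 11 in order until a, a + 1, a + 2, a + 3 are all composite.
For a = 11, 12, 13, 14, …, 21, 22, 23 the conclusion holds.
a = 24: 24 = 2 × 12; 25 = 5 × 5; 26 = 2 × 13; 27 = 3 × 9 — all composite.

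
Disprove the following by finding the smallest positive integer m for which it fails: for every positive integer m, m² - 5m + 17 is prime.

m = 13

We need the least positive integer m for which m² - 5m + 17 is not prime.
For m = 1, 2, 3, 4, …, 10, 11, 12 the conclusion holds.
m = 13: m² - 5m + 17 = 121 = 11 × 11, composite.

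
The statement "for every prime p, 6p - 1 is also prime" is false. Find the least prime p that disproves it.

p = 11

A counterexample is any prime p such that 6p - 1 is not prime; we check each in order.
The first 4 eligible values, up to p = 7, all satisfy the conclusion.
p = 11: 6p - 1 = 65 = 5 × 13, not prime.
So p = 11 is the smallest counterexample.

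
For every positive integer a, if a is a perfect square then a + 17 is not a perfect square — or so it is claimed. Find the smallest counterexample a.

a = 64

Check each positive integer a in order until a is a perfect square but a + 17 is a perfect square.
The first 7 eligible values, up to a = 49, all satisfy the conclusion.
a = 64: 64 = 8² and 64 + 17 = 81 = 9².
Hence a = 64 is a counterexample.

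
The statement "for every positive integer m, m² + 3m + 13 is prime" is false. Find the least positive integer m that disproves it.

For m = 1, 2, 3, 4, 5, 6, 7, 8 the conclusion holds.
m = 9: m² + 3m + 13 = 121 = 11 × 11, composite.
So m = 9 is the smallest counterexample.

m = 9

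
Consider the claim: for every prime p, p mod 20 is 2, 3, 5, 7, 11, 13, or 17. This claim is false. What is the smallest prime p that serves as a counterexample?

p = 2: 2 mod 20 = 2.
p = 3: 3 mod 20 = 3.
p = 5: 5 mod 20 = 5.
p = 7: 7 mod 20 = 7.
p = 11: 11 mod 20 = 11.
p = 13: 13 mod 20 = 13.
p = 17: 17 mod 20 = 17.
p = 19: 19 mod 20 = 19 — not in {2, 3, 5, 7, 11, 13, 17}.
Hence p = 19 is a counterexample.

p = 19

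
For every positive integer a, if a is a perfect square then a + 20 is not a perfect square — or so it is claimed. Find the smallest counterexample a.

a = 16

We need the least positive integer a for which a is a perfect square but a + 20 is a perfect square.
For a = 1, 4, 9 the conclusion holds.
a = 16: 16 = 4² and 16 + 20 = 36 = 6².
So a = 16 is the smallest counterexample.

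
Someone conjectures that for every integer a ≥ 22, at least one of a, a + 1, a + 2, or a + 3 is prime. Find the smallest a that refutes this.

Check each integer a ≥ 22 in order until a, a + 1, a + 2, a + 3 are all composite.
For a = 22, 23 the conclusion holds.
a = 24: 24 = 2 × 12; 25 = 5 × 5; 26 = 2 × 13; 27 = 3 × 9 — all composite.
Thus a = 24 disproves the claim, and no smaller a works.

a = 24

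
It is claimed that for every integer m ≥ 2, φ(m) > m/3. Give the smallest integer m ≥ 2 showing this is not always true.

A counterexample is any integer m ≥ 2 such that the claim fails; we check each in order.
m = 2: φ(2) = 1 and 2/3 = 2/3, so φ(2) > 2/3.
m = 3: φ(3) = 2 and 3/3 = 1, so φ(3) > 3/3.
m = 4: φ(4) = 2 and 4/3 = 4/3, so φ(4) > 4/3.
m = 5: φ(5) = 4 and 5/3 = 5/3, so φ(5) > 5/3.
m = 6: φ(6) = 2 and 6/3 = 2, so φ(6) ≤ 6/3.
Thus m = 6 disproves the claim, and no smaller m works.

m = 6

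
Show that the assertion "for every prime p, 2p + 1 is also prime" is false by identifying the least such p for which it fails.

p = 7

For p = 2, 3, 5 the conclusion holds.
p = 7: 2p + 1 = 15 = 3 × 5, not prime.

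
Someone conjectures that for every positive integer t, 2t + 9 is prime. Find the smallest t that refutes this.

Check each positive integer t in order until 2t + 9 is not prime.
t = 1: 2t + 9 = 11, prime.
t = 2: 2t + 9 = 13, prime.
t = 3: 2t + 9 = 15 = 3 × 5, composite.

t = 3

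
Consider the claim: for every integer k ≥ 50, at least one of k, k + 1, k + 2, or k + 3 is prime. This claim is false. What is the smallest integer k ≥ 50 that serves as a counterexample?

k = 54

Check each integer k ≥ 50 in order until k, k + 1, k + 2, k + 3 are all composite.
k = 50: 53 is prime.
k = 51: 53 is prime.
k = 52: 53 is prime.
k = 53: 53 is prime.
k = 54: 54 = 2 × 27; 55 = 5 × 11; 56 = 2 × 28; 57 = 3 × 19 — all composite.
Thus k = 54 disproves the claim, and no smaller k works.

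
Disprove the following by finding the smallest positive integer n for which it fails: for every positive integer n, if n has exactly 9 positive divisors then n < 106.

n = 196

n = 36: τ(36) = 9; 36 < 106.
n = 100: τ(100) = 9; 100 < 106.
n = 196: τ(196) = 9; 196 ≥ 106.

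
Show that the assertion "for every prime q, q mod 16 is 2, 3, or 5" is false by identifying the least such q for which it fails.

For q = 2, 3, 5 the conclusion holds.
q = 7: 7 mod 16 = 7 — not in {2, 3, 5}.

q = 7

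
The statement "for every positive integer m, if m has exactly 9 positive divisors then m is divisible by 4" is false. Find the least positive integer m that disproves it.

We need the least positive integer m for which m has exactly 9 positive divisors but m is not divisible by 4.
For m = 36, 100, 196 the conclusion holds.
m = 225: τ(225) = 9; 225 mod 4 = 1.

m = 225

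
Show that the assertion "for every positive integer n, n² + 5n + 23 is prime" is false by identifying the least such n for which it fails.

n = 14

We need the least positive integer n for which n² + 5n + 23 is not prime.
The first 13 eligible values, up to n = 13, all satisfy the conclusion.
n = 14: n² + 5n + 23 = 289 = 17 × 17, composite.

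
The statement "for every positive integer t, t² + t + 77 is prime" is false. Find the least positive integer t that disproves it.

t = 6

We need the least positive integer t for which t² + t + 77 is not prime.
The first 5 eligible values, up to t = 5, all satisfy the conclusion.
t = 6: t² + t + 77 = 119 = 7 × 17, composite.
So t = 6 is the smallest counterexample.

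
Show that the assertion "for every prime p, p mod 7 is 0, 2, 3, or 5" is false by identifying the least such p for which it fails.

p = 11

The first 4 eligible values, up to p = 7, all satisfy the conclusion.
p = 11: 11 mod 7 = 4 — not in {0, 2, 3, 5}.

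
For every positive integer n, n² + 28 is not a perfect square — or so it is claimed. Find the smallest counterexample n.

Check each positive integer n in order until n² + 28 is a perfect square.
For n = 1, 2, 3, 4, 5 the conclusion holds.
n = 6: 6² + 28 = 64 = 8², a perfect square.
Hence n = 6 is a counterexample.

n = 6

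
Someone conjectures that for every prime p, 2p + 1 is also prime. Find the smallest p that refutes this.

p = 7

Check each prime p in order until 2p + 1 is not prime.
For p = 2, 3, 5 the conclusion holds.
p = 7: 2p + 1 = 15 = 3 × 5, not prime.
So p = 7 is the smallest counterexample.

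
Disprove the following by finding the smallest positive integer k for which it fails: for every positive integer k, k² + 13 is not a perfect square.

k = 1: 1² + 13 = 14, not a perfect square.
k = 2: 2² + 13 = 17, not a perfect square.
k = 3: 3² + 13 = 22, not a perfect square.
k = 4: 4² + 13 = 29, not a perfect square.
k = 5: 5² + 13 = 38, not a perfect square.
k = 6: 6² + 13 = 49 = 7², a perfect square.

k = 6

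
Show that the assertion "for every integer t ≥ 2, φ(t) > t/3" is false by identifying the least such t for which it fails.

t = 6

Check each integer t ≥ 2 in order until the claim fails.
The first 4 eligible values, up to t = 5, all satisfy the conclusion.
t = 6: φ(6) = 2 and 6/3 = 2, so φ(6) ≤ 6/3.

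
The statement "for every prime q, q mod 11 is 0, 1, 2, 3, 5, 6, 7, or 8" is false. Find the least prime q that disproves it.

We need the least prime q for which the claim fails.
For q = 2, 3, 5, 7, 11, 13, 17, 19, 23, 29 the conclusion holds.
q = 31: 31 mod 11 = 9 — not in {0, 1, 2, 3, 5, 6, 7, 8}.
Hence q = 31 is a counterexample.

q = 31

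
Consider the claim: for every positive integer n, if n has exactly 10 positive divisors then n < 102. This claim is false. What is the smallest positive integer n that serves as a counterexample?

n = 112

Check each positive integer n in order until n has exactly 10 positive divisors but the claim fails.
n = 48: τ(48) = 10; 48 < 102.
n = 80: τ(80) = 10; 80 < 102.
n = 112: τ(112) = 10; 112 ≥ 102.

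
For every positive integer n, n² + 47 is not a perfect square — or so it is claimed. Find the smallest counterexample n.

n = 23

A counterexample is any positive integer n such that n² + 47 is a perfect square; we check each in order.
The first 22 eligible values, up to n = 22, all satisfy the conclusion.
n = 23: 23² + 47 = 576 = 24², a perfect square.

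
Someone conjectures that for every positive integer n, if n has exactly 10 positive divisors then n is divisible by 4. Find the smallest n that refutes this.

A counterexample is any positive integer n such that n has exactly 10 positive divisors but n is not divisible by 4; we check each in order.
n = 48: τ(48) = 10; 48 mod 4 = 0.
n = 80: τ(80) = 10; 80 mod 4 = 0.
n = 112: τ(112) = 10; 112 mod 4 = 0.
n = 162: τ(162) = 10; 162 mod 4 = 2.
Thus n = 162 disproves the claim, and no smaller n works.

n = 162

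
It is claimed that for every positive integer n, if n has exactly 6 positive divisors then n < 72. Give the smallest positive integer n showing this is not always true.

n = 75

A counterexample is any positive integer n such that n has exactly 6 positive divisors but the claim fails; we check each in order.
For n = 12, 18, 20, 28, …, 52, 63, 68 the conclusion holds.
n = 75: τ(75) = 6; 75 ≥ 72.
Thus n = 75 disproves the claim, and no smaller n works.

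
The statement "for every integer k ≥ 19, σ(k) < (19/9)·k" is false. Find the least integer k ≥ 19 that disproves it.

Check each integer k ≥ 19 in order until the claim fails.
For k = 19, 20, 21, 22, 23 the conclusion holds.
k = 24: σ(24) = 60; 60 ≥ 152/3.

k = 24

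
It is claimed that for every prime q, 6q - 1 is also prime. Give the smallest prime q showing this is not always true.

We need the least prime q for which 6q - 1 is not prime.
q = 2: 6q - 1 = 11, prime.
q = 3: 6q - 1 = 17, prime.
q = 5: 6q - 1 = 29, prime.
q = 7: 6q - 1 = 41, prime.
q = 11: 6q - 1 = 65 = 5 × 13, not prime.
So q = 11 is the smallest counterexample.

q = 11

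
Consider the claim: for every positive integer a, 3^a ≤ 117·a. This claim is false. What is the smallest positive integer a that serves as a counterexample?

a = 1: 3^a = 3 and 117·a = 117, so 3 ≤ 117.
a = 2: 3^a = 9 and 117·a = 234, so 9 ≤ 234.
a = 3: 3^a = 27 and 117·a = 351, so 27 ≤ 351.
a = 4: 3^a = 81 and 117·a = 468, so 81 ≤ 468.
a = 5: 3^a = 243 and 117·a = 585, so 243 ≤ 585.
a = 6: 3^a = 729 and 117·a = 702, so 729 > 702.

a = 6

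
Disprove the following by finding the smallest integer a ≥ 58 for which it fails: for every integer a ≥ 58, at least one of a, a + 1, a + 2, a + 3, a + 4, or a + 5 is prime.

a = 90

The first 32 eligible values, up to a = 89, all satisfy the conclusion.
a = 90: 90 = 2 × 45; 91 = 7 × 13; 92 = 2 × 46; 93 = 3 × 31; 94 = 2 × 47; 95 = 5 × 19 — all composite.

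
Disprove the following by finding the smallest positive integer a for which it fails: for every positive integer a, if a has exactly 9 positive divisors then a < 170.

A counterexample is any positive integer a such that a has exactly 9 positive divisors but the claim fails; we check each in order.
For a = 36, 100 the conclusion holds.
a = 196: τ(196) = 9; 196 ≥ 170.
So a = 196 is the smallest counterexample.

a = 196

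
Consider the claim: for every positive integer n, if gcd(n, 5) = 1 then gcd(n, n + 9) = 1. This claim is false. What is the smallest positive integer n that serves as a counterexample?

n = 3

n = 1: gcd(1, 10) = 1.
n = 2: gcd(2, 11) = 1.
n = 3: gcd(3, 12) = 3.
Hence n = 3 is a counterexample.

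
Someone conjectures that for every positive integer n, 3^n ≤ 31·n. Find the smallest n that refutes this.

Check each positive integer n in order until 3^n > 31·n.
n = 1: 3^n = 3 and 31·n = 31, so 3 ≤ 31.
n = 2: 3^n = 9 and 31·n = 62, so 9 ≤ 62.
n = 3: 3^n = 27 and 31·n = 93, so 27 ≤ 93.
n = 4: 3^n = 81 and 31·n = 124, so 81 ≤ 124.
n = 5: 3^n = 243 and 31·n = 155, so 243 > 155.
So n = 5 is the smallest counterexample.

n = 5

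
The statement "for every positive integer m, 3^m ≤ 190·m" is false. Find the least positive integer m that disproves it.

Check each positive integer m in order until 3^m > 190·m.
m = 1: 3^m = 3 and 190·m = 190, so 3 ≤ 190.
m = 2: 3^m = 9 and 190·m = 380, so 9 ≤ 380.
m = 3: 3^m = 27 and 190·m = 570, so 27 ≤ 570.
m = 4: 3^m = 81 and 190·m = 760, so 81 ≤ 760.
m = 5: 3^m = 243 and 190·m = 950, so 243 ≤ 950.
m = 6: 3^m = 729 and 190·m = 1140, so 729 ≤ 1140.
m = 7: 3^m = 2187 and 190·m = 1330, so 2187 > 1330.
So m = 7 is the smallest counterexample.

m = 7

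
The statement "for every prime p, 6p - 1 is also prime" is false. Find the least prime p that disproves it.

We need the least prime p for which 6p - 1 is not prime.
The first 4 eligible values, up to p = 7, all satisfy the conclusion.
p = 11: 6p - 1 = 65 = 5 × 13, not prime.
So p = 11 is the smallest counterexample.

p = 11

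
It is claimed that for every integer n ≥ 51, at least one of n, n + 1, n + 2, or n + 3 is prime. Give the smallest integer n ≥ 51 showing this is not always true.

A counterexample is any integer n ≥ 51 such that n, n + 1, n + 2, n + 3 are all composite; we check each in order.
For n = 51, 52, 53 the conclusion holds.
n = 54: 54 = 2 × 27; 55 = 5 × 11; 56 = 2 × 28; 57 = 3 × 19 — all composite.
Hence n = 54 is a counterexample.

n = 54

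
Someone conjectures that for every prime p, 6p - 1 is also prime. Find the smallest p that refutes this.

Check each prime p in order until 6p - 1 is not prime.
For p = 2, 3, 5, 7 the conclusion holds.
p = 11: 6p - 1 = 65 = 5 × 13, not prime.
So p = 11 is the smallest counterexample.

p = 11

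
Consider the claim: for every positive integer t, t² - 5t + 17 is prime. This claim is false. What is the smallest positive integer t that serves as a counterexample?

Check each positive integer t in order until t² - 5t + 17 is not prime.
For t = 1, 2, 3, 4, …, 10, 11, 12 the conclusion holds.
t = 13: t² - 5t + 17 = 121 = 11 × 11, composite.

t = 13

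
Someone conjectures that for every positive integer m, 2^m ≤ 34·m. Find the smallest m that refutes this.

m = 1: 2^m = 2 and 34·m = 34, so 2 ≤ 34.
m = 2: 2^m = 4 and 34·m = 68, so 4 ≤ 68.
m = 3: 2^m = 8 and 34·m = 102, so 8 ≤ 102.
m = 4: 2^m = 16 and 34·m = 136, so 16 ≤ 136.
m = 5: 2^m = 32 and 34·m = 170, so 32 ≤ 170.
m = 6: 2^m = 64 and 34·m = 204, so 64 ≤ 204.
m = 7: 2^m = 128 and 34·m = 238, so 128 ≤ 238.
m = 8: 2^m = 256 and 34·m = 272, so 256 ≤ 272.
m = 9: 2^m = 512 and 34·m = 306, so 512 > 306.
Thus m = 9 disproves the claim, and no smaller m works.

m = 9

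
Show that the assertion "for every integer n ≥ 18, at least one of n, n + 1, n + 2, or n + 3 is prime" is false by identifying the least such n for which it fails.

n = 24

We need the least integer n ≥ 18 for which n, n + 1, n + 2, n + 3 are all composite.
The first 6 eligible values, up to n = 23, all satisfy the conclusion.
n = 24: 24 = 2 × 12; 25 = 5 × 5; 26 = 2 × 13; 27 = 3 × 9 — all composite.
Thus n = 24 disproves the claim, and no smaller n works.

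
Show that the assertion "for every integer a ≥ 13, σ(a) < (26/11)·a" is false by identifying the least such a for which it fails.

For a = 13, 14, 15, 16, …, 21, 22, 23 the conclusion holds.
a = 24: σ(24) = 60; 60 ≥ 624/11.
Thus a = 24 disproves the claim, and no smaller a works.

a = 24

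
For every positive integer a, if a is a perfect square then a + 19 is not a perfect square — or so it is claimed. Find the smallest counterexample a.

a = 81

We need the least positive integer a for which a is a perfect square but a + 19 is a perfect square.
The first 8 eligible values, up to a = 64, all satisfy the conclusion.
a = 81: 81 = 9² and 81 + 19 = 100 = 10².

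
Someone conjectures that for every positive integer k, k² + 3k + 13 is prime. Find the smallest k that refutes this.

k = 9

We need the least positive integer k for which k² + 3k + 13 is not prime.
The first 8 eligible values, up to k = 8, all satisfy the conclusion.
k = 9: k² + 3k + 13 = 121 = 11 × 11, composite.
Thus k = 9 disproves the claim, and no smaller k works.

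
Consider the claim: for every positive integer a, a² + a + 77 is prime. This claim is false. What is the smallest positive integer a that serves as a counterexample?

Check each positive integer a in order until a² + a + 77 is not prime.
For a = 1, 2, 3, 4, 5 the conclusion holds.
a = 6: a² + a + 77 = 119 = 7 × 17, composite.

a = 6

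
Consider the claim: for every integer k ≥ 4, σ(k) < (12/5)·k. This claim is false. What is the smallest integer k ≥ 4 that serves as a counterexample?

k = 24

The first 20 eligible values, up to k = 23, all satisfy the conclusion.
k = 24: σ(24) = 60; 60 ≥ 288/5.
Thus k = 24 disproves the claim, and no smaller k works.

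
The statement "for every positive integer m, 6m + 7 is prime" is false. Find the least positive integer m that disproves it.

m = 3

We need the least positive integer m for which 6m + 7 is not prime.
For m = 1, 2 the conclusion holds.
m = 3: 6m + 7 = 25 = 5 × 5, composite.
So m = 3 is the smallest counterexample.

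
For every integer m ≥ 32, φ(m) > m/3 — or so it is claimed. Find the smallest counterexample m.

We need the least integer m ≥ 32 for which the claim fails.
m = 32: φ(32) = 16 and 32/3 = 32/3, so φ(32) > 32/3.
m = 33: φ(33) = 20 and 33/3 = 11, so φ(33) > 33/3.
m = 34: φ(34) = 16 and 34/3 = 34/3, so φ(34) > 34/3.
m = 35: φ(35) = 24 and 35/3 = 35/3, so φ(35) > 35/3.
m = 36: φ(36) = 12 and 36/3 = 12, so φ(36) ≤ 36/3.

m = 36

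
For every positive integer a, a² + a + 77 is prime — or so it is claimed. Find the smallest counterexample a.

a = 6

The first 5 eligible values, up to a = 5, all satisfy the conclusion.
a = 6: a² + a + 77 = 119 = 7 × 17, composite.
Hence a = 6 is a counterexample.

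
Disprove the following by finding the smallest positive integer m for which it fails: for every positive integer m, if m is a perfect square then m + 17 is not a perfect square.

A counterexample is any positive integer m such that m is a perfect square but m + 17 is a perfect square; we check each in order.
The first 7 eligible values, up to m = 49, all satisfy the conclusion.
m = 64: 64 = 8² and 64 + 17 = 81 = 9².
Hence m = 64 is a counterexample.

m = 64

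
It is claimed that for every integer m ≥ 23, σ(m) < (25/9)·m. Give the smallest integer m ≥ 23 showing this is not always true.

m = 60

Check each integer m ≥ 23 in order until the claim fails.
The first 37 eligible values, up to m = 59, all satisfy the conclusion.
m = 60: σ(60) = 168; 168 ≥ 500/3.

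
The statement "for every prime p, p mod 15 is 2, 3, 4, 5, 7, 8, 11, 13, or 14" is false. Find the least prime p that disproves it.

p = 31

We need the least prime p for which the claim fails.
The first 10 eligible values, up to p = 29, all satisfy the conclusion.
p = 31: 31 mod 15 = 1 — not in {2, 3, 4, 5, 7, 8, 11, 13, 14}.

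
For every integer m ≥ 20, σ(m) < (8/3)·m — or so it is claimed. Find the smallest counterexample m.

We need the least integer m ≥ 20 for which the claim fails.
For m = 20, 21, 22, 23, …, 57, 58, 59 the conclusion holds.
m = 60: σ(60) = 168; 168 ≥ 160.
Thus m = 60 disproves the claim, and no smaller m works.

m = 60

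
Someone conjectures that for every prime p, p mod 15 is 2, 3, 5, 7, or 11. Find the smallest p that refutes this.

We need the least prime p for which the claim fails.
p = 2: 2 mod 15 = 2.
p = 3: 3 mod 15 = 3.
p = 5: 5 mod 15 = 5.
p = 7: 7 mod 15 = 7.
p = 11: 11 mod 15 = 11.
p = 13: 13 mod 15 = 13 — not in {2, 3, 5, 7, 11}.
So p = 13 is the smallest counterexample.

p = 13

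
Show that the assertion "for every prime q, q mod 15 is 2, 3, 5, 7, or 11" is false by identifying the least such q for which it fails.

q = 2: 2 mod 15 = 2.
q = 3: 3 mod 15 = 3.
q = 5: 5 mod 15 = 5.
q = 7: 7 mod 15 = 7.
q = 11: 11 mod 15 = 11.
q = 13: 13 mod 15 = 13 — not in {2, 3, 5, 7, 11}.

q = 13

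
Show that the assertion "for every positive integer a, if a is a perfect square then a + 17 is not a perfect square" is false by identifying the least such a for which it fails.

a = 64

We need the least positive integer a for which a is a perfect square but a + 17 is a perfect square.
a = 1: 1 + 17 = 18, not a perfect square.
a = 4: 4 + 17 = 21, not a perfect square.
a = 9: 9 + 17 = 26, not a perfect square.
a = 16: 16 + 17 = 33, not a perfect square.
a = 25: 25 + 17 = 42, not a perfect square.
a = 36: 36 + 17 = 53, not a perfect square.
a = 49: 49 + 17 = 66, not a perfect square.
a = 64: 64 = 8² and 64 + 17 = 81 = 9².
Hence a = 64 is a counterexample.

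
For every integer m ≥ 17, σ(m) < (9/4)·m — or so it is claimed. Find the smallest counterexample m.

A counterexample is any integer m ≥ 17 such that the claim fails; we check each in order.
The first 7 eligible values, up to m = 23, all satisfy the conclusion.
m = 24: σ(24) = 60; 60 ≥ 54.
Hence m = 24 is a counterexample.

m = 24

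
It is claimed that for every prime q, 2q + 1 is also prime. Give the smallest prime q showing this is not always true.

Check each prime q in order until 2q + 1 is not prime.
For q = 2, 3, 5 the conclusion holds.
q = 7: 2q + 1 = 15 = 3 × 5, not prime.
Hence q = 7 is a counterexample.

q = 7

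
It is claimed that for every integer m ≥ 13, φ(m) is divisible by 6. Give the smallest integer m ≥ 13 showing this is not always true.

m = 15

For m = 13, 14 the conclusion holds.
m = 15: φ(15) = 8; 8 mod 6 = 2.
So m = 15 is the smallest counterexample.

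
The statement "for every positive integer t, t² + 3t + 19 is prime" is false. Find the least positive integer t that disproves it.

Check each positive integer t in order until t² + 3t + 19 is not prime.
For t = 1, 2, 3, 4, …, 12, 13, 14 the conclusion holds.
t = 15: t² + 3t + 19 = 289 = 17 × 17, composite.

t = 15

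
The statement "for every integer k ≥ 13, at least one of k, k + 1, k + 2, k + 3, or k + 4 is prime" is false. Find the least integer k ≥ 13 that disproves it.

We need the least integer k ≥ 13 for which k, k + 1, k + 2, k + 3, k + 4 are all composite.
For k = 13, 14, 15, 16, …, 21, 22, 23 the conclusion holds.
k = 24: 24 = 2 × 12; 25 = 5 × 5; 26 = 2 × 13; 27 = 3 × 9; 28 = 2 × 14 — all composite.
Thus k = 24 disproves the claim, and no smaller k works.

k = 24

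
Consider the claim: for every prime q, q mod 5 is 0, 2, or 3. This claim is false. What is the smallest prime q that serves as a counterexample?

q = 11

A counterexample is any prime q such that the claim fails; we check each in order.
For q = 2, 3, 5, 7 the conclusion holds.
q = 11: 11 mod 5 = 1 — not in {0, 2, 3}.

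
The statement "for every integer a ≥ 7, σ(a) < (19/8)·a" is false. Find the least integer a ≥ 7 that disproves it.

a = 24

We need the least integer a ≥ 7 for which the claim fails.
For a = 7, 8, 9, 10, …, 21, 22, 23 the conclusion holds.
a = 24: σ(24) = 60; 60 ≥ 57.
Thus a = 24 disproves the claim, and no smaller a works.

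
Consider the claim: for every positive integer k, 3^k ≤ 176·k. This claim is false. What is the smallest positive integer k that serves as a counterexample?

k = 7

A counterexample is any positive integer k such that 3^k > 176·k; we check each in order.
k = 1: 3^k = 3 and 176·k = 176, so 3 ≤ 176.
k = 2: 3^k = 9 and 176·k = 352, so 9 ≤ 352.
k = 3: 3^k = 27 and 176·k = 528, so 27 ≤ 528.
k = 4: 3^k = 81 and 176·k = 704, so 81 ≤ 704.
k = 5: 3^k = 243 and 176·k = 880, so 243 ≤ 880.
k = 6: 3^k = 729 and 176·k = 1056, so 729 ≤ 1056.
k = 7: 3^k = 2187 and 176·k = 1232, so 2187 > 1232.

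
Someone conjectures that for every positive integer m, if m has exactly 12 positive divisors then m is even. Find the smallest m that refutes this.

m = 315

A counterexample is any positive integer m such that m has exactly 12 positive divisors but m is odd; we check each in order.
For m = 60, 72, 84, 90, …, 294, 306, 308 the conclusion holds.
m = 315: divisors of 315: 12 divisors; 315 is odd.
So m = 315 is the smallest counterexample.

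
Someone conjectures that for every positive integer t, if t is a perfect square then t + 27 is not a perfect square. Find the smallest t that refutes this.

Check each positive integer t in order until t is a perfect square but t + 27 is a perfect square.
For t = 1, 4 the conclusion holds.
t = 9: 9 = 3² and 9 + 27 = 36 = 6².
So t = 9 is the smallest counterexample.

t = 9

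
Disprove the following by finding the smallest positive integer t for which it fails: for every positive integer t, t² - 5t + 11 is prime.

t = 7

t = 1: t² - 5t + 11 = 7, prime.
t = 2: t² - 5t + 11 = 5, prime.
t = 3: t² - 5t + 11 = 5, prime.
t = 4: t² - 5t + 11 = 7, prime.
t = 5: t² - 5t + 11 = 11, prime.
t = 6: t² - 5t + 11 = 17, prime.
t = 7: t² - 5t + 11 = 25 = 5 × 5, composite.
So t = 7 is the smallest counterexample.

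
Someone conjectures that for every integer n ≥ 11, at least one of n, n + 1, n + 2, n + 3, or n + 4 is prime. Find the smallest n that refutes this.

n = 24

The first 13 eligible values, up to n = 23, all satisfy the conclusion.
n = 24: 24 = 2 × 12; 25 = 5 × 5; 26 = 2 × 13; 27 = 3 × 9; 28 = 2 × 14 — all composite.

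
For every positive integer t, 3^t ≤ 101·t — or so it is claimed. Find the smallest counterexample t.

t = 1: 3^t = 3 and 101·t = 101, so 3 ≤ 101.
t = 2: 3^t = 9 and 101·t = 202, so 9 ≤ 202.
t = 3: 3^t = 27 and 101·t = 303, so 27 ≤ 303.
t = 4: 3^t = 81 and 101·t = 404, so 81 ≤ 404.
t = 5: 3^t = 243 and 101·t = 505, so 243 ≤ 505.
t = 6: 3^t = 729 and 101·t = 606, so 729 > 606.
Hence t = 6 is a counterexample.

t = 6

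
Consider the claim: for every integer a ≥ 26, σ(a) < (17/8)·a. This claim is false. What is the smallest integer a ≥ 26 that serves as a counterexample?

Check each integer a ≥ 26 in order until the claim fails.
The first 4 eligible values, up to a = 29, all satisfy the conclusion.
a = 30: σ(30) = 72; 72 ≥ 255/4.

a = 30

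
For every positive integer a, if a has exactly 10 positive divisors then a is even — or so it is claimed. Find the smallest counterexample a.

a = 405

Check each positive integer a in order until a has exactly 10 positive divisors but a is odd.
For a = 48, 80, 112, 162, 176, 208, 272, 304, 368 the conclusion holds.
a = 405: divisors of 405: 10 divisors; 405 is odd.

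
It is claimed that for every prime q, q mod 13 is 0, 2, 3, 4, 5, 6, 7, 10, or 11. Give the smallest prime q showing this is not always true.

q = 47

Check each prime q in order until the claim fails.
For q = 2, 3, 5, 7, …, 37, 41, 43 the conclusion holds.
q = 47: 47 mod 13 = 8 — not in {0, 2, 3, 4, 5, 6, 7, 10, 11}.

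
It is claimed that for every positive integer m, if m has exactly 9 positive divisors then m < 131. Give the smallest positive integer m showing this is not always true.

Check each positive integer m in order until m has exactly 9 positive divisors but the claim fails.
For m = 36, 100 the conclusion holds.
m = 196: τ(196) = 9; 196 ≥ 131.
Thus m = 196 disproves the claim, and no smaller m works.

m = 196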